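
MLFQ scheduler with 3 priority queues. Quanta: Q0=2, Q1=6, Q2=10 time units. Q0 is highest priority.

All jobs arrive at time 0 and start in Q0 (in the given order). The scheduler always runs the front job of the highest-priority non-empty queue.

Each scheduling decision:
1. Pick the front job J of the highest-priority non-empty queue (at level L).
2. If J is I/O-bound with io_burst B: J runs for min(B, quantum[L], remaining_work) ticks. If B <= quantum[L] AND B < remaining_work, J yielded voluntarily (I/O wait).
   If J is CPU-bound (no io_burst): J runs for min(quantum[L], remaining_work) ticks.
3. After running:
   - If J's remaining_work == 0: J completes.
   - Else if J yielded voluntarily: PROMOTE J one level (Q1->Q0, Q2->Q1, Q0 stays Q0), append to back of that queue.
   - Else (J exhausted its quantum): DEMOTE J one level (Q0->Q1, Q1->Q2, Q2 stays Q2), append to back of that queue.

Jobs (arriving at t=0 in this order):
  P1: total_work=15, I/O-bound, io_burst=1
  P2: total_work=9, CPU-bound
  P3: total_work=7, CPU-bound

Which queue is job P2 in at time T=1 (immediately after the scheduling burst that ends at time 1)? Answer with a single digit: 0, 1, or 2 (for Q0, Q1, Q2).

t=0-1: P1@Q0 runs 1, rem=14, I/O yield, promote→Q0. Q0=[P2,P3,P1] Q1=[] Q2=[]
t=1-3: P2@Q0 runs 2, rem=7, quantum used, demote→Q1. Q0=[P3,P1] Q1=[P2] Q2=[]
t=3-5: P3@Q0 runs 2, rem=5, quantum used, demote→Q1. Q0=[P1] Q1=[P2,P3] Q2=[]
t=5-6: P1@Q0 runs 1, rem=13, I/O yield, promote→Q0. Q0=[P1] Q1=[P2,P3] Q2=[]
t=6-7: P1@Q0 runs 1, rem=12, I/O yield, promote→Q0. Q0=[P1] Q1=[P2,P3] Q2=[]
t=7-8: P1@Q0 runs 1, rem=11, I/O yield, promote→Q0. Q0=[P1] Q1=[P2,P3] Q2=[]
t=8-9: P1@Q0 runs 1, rem=10, I/O yield, promote→Q0. Q0=[P1] Q1=[P2,P3] Q2=[]
t=9-10: P1@Q0 runs 1, rem=9, I/O yield, promote→Q0. Q0=[P1] Q1=[P2,P3] Q2=[]
t=10-11: P1@Q0 runs 1, rem=8, I/O yield, promote→Q0. Q0=[P1] Q1=[P2,P3] Q2=[]
t=11-12: P1@Q0 runs 1, rem=7, I/O yield, promote→Q0. Q0=[P1] Q1=[P2,P3] Q2=[]
t=12-13: P1@Q0 runs 1, rem=6, I/O yield, promote→Q0. Q0=[P1] Q1=[P2,P3] Q2=[]
t=13-14: P1@Q0 runs 1, rem=5, I/O yield, promote→Q0. Q0=[P1] Q1=[P2,P3] Q2=[]
t=14-15: P1@Q0 runs 1, rem=4, I/O yield, promote→Q0. Q0=[P1] Q1=[P2,P3] Q2=[]
t=15-16: P1@Q0 runs 1, rem=3, I/O yield, promote→Q0. Q0=[P1] Q1=[P2,P3] Q2=[]
t=16-17: P1@Q0 runs 1, rem=2, I/O yield, promote→Q0. Q0=[P1] Q1=[P2,P3] Q2=[]
t=17-18: P1@Q0 runs 1, rem=1, I/O yield, promote→Q0. Q0=[P1] Q1=[P2,P3] Q2=[]
t=18-19: P1@Q0 runs 1, rem=0, completes. Q0=[] Q1=[P2,P3] Q2=[]
t=19-25: P2@Q1 runs 6, rem=1, quantum used, demote→Q2. Q0=[] Q1=[P3] Q2=[P2]
t=25-30: P3@Q1 runs 5, rem=0, completes. Q0=[] Q1=[] Q2=[P2]
t=30-31: P2@Q2 runs 1, rem=0, completes. Q0=[] Q1=[] Q2=[]

Answer: 0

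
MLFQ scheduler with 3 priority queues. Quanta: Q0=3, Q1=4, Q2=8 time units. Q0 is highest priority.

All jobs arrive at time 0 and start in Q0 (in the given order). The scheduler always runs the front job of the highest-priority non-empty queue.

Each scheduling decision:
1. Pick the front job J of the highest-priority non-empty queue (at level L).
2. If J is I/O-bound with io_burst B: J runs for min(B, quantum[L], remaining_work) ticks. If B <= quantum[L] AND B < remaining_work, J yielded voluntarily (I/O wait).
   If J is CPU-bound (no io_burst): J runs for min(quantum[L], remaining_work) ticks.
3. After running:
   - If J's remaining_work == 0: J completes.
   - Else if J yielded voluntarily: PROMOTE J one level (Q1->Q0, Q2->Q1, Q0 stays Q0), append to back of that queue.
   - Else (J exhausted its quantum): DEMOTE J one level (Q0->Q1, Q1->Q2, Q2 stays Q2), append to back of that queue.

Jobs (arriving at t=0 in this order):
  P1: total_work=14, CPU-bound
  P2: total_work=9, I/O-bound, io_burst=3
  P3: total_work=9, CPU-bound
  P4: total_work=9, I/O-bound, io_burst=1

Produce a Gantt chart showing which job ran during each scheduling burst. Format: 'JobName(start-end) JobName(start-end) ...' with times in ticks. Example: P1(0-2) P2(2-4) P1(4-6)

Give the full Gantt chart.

t=0-3: P1@Q0 runs 3, rem=11, quantum used, demote→Q1. Q0=[P2,P3,P4] Q1=[P1] Q2=[]
t=3-6: P2@Q0 runs 3, rem=6, I/O yield, promote→Q0. Q0=[P3,P4,P2] Q1=[P1] Q2=[]
t=6-9: P3@Q0 runs 3, rem=6, quantum used, demote→Q1. Q0=[P4,P2] Q1=[P1,P3] Q2=[]
t=9-10: P4@Q0 runs 1, rem=8, I/O yield, promote→Q0. Q0=[P2,P4] Q1=[P1,P3] Q2=[]
t=10-13: P2@Q0 runs 3, rem=3, I/O yield, promote→Q0. Q0=[P4,P2] Q1=[P1,P3] Q2=[]
t=13-14: P4@Q0 runs 1, rem=7, I/O yield, promote→Q0. Q0=[P2,P4] Q1=[P1,P3] Q2=[]
t=14-17: P2@Q0 runs 3, rem=0, completes. Q0=[P4] Q1=[P1,P3] Q2=[]
t=17-18: P4@Q0 runs 1, rem=6, I/O yield, promote→Q0. Q0=[P4] Q1=[P1,P3] Q2=[]
t=18-19: P4@Q0 runs 1, rem=5, I/O yield, promote→Q0. Q0=[P4] Q1=[P1,P3] Q2=[]
t=19-20: P4@Q0 runs 1, rem=4, I/O yield, promote→Q0. Q0=[P4] Q1=[P1,P3] Q2=[]
t=20-21: P4@Q0 runs 1, rem=3, I/O yield, promote→Q0. Q0=[P4] Q1=[P1,P3] Q2=[]
t=21-22: P4@Q0 runs 1, rem=2, I/O yield, promote→Q0. Q0=[P4] Q1=[P1,P3] Q2=[]
t=22-23: P4@Q0 runs 1, rem=1, I/O yield, promote→Q0. Q0=[P4] Q1=[P1,P3] Q2=[]
t=23-24: P4@Q0 runs 1, rem=0, completes. Q0=[] Q1=[P1,P3] Q2=[]
t=24-28: P1@Q1 runs 4, rem=7, quantum used, demote→Q2. Q0=[] Q1=[P3] Q2=[P1]
t=28-32: P3@Q1 runs 4, rem=2, quantum used, demote→Q2. Q0=[] Q1=[] Q2=[P1,P3]
t=32-39: P1@Q2 runs 7, rem=0, completes. Q0=[] Q1=[] Q2=[P3]
t=39-41: P3@Q2 runs 2, rem=0, completes. Q0=[] Q1=[] Q2=[]

Answer: P1(0-3) P2(3-6) P3(6-9) P4(9-10) P2(10-13) P4(13-14) P2(14-17) P4(17-18) P4(18-19) P4(19-20) P4(20-21) P4(21-22) P4(22-23) P4(23-24) P1(24-28) P3(28-32) P1(32-39) P3(39-41)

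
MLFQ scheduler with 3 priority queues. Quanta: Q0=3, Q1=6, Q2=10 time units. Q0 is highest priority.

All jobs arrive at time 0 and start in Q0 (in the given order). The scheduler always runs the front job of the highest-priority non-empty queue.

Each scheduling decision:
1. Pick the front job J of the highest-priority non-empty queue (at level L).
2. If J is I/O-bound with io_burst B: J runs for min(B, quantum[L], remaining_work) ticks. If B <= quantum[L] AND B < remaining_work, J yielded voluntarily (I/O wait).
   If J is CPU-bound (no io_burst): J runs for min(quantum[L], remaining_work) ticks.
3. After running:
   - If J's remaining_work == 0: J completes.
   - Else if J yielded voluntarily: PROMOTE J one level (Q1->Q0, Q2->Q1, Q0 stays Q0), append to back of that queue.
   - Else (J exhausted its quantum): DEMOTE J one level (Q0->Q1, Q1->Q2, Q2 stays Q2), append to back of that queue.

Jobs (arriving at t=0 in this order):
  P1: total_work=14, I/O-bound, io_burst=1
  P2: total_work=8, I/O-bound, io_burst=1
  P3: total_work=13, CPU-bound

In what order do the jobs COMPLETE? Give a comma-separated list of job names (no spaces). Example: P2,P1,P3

Answer: P2,P1,P3

Derivation:
t=0-1: P1@Q0 runs 1, rem=13, I/O yield, promote→Q0. Q0=[P2,P3,P1] Q1=[] Q2=[]
t=1-2: P2@Q0 runs 1, rem=7, I/O yield, promote→Q0. Q0=[P3,P1,P2] Q1=[] Q2=[]
t=2-5: P3@Q0 runs 3, rem=10, quantum used, demote→Q1. Q0=[P1,P2] Q1=[P3] Q2=[]
t=5-6: P1@Q0 runs 1, rem=12, I/O yield, promote→Q0. Q0=[P2,P1] Q1=[P3] Q2=[]
t=6-7: P2@Q0 runs 1, rem=6, I/O yield, promote→Q0. Q0=[P1,P2] Q1=[P3] Q2=[]
t=7-8: P1@Q0 runs 1, rem=11, I/O yield, promote→Q0. Q0=[P2,P1] Q1=[P3] Q2=[]
t=8-9: P2@Q0 runs 1, rem=5, I/O yield, promote→Q0. Q0=[P1,P2] Q1=[P3] Q2=[]
t=9-10: P1@Q0 runs 1, rem=10, I/O yield, promote→Q0. Q0=[P2,P1] Q1=[P3] Q2=[]
t=10-11: P2@Q0 runs 1, rem=4, I/O yield, promote→Q0. Q0=[P1,P2] Q1=[P3] Q2=[]
t=11-12: P1@Q0 runs 1, rem=9, I/O yield, promote→Q0. Q0=[P2,P1] Q1=[P3] Q2=[]
t=12-13: P2@Q0 runs 1, rem=3, I/O yield, promote→Q0. Q0=[P1,P2] Q1=[P3] Q2=[]
t=13-14: P1@Q0 runs 1, rem=8, I/O yield, promote→Q0. Q0=[P2,P1] Q1=[P3] Q2=[]
t=14-15: P2@Q0 runs 1, rem=2, I/O yield, promote→Q0. Q0=[P1,P2] Q1=[P3] Q2=[]
t=15-16: P1@Q0 runs 1, rem=7, I/O yield, promote→Q0. Q0=[P2,P1] Q1=[P3] Q2=[]
t=16-17: P2@Q0 runs 1, rem=1, I/O yield, promote→Q0. Q0=[P1,P2] Q1=[P3] Q2=[]
t=17-18: P1@Q0 runs 1, rem=6, I/O yield, promote→Q0. Q0=[P2,P1] Q1=[P3] Q2=[]
t=18-19: P2@Q0 runs 1, rem=0, completes. Q0=[P1] Q1=[P3] Q2=[]
t=19-20: P1@Q0 runs 1, rem=5, I/O yield, promote→Q0. Q0=[P1] Q1=[P3] Q2=[]
t=20-21: P1@Q0 runs 1, rem=4, I/O yield, promote→Q0. Q0=[P1] Q1=[P3] Q2=[]
t=21-22: P1@Q0 runs 1, rem=3, I/O yield, promote→Q0. Q0=[P1] Q1=[P3] Q2=[]
t=22-23: P1@Q0 runs 1, rem=2, I/O yield, promote→Q0. Q0=[P1] Q1=[P3] Q2=[]
t=23-24: P1@Q0 runs 1, rem=1, I/O yield, promote→Q0. Q0=[P1] Q1=[P3] Q2=[]
t=24-25: P1@Q0 runs 1, rem=0, completes. Q0=[] Q1=[P3] Q2=[]
t=25-31: P3@Q1 runs 6, rem=4, quantum used, demote→Q2. Q0=[] Q1=[] Q2=[P3]
t=31-35: P3@Q2 runs 4, rem=0, completes. Q0=[] Q1=[] Q2=[]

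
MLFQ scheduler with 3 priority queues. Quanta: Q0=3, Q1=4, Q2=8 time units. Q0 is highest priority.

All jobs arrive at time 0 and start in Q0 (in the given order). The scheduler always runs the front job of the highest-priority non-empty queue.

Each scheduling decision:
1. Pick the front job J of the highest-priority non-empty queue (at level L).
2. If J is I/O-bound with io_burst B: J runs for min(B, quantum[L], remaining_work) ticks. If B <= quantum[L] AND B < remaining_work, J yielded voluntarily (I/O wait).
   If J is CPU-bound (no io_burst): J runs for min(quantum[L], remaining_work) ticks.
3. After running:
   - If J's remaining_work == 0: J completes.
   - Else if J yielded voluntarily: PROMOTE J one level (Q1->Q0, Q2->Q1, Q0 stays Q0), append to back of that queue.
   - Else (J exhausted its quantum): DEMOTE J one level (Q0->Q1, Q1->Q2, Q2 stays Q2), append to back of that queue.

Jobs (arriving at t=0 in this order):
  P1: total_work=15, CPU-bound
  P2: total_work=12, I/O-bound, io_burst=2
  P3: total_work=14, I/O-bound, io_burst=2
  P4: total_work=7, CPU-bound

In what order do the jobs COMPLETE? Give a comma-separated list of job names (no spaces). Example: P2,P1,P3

t=0-3: P1@Q0 runs 3, rem=12, quantum used, demote→Q1. Q0=[P2,P3,P4] Q1=[P1] Q2=[]
t=3-5: P2@Q0 runs 2, rem=10, I/O yield, promote→Q0. Q0=[P3,P4,P2] Q1=[P1] Q2=[]
t=5-7: P3@Q0 runs 2, rem=12, I/O yield, promote→Q0. Q0=[P4,P2,P3] Q1=[P1] Q2=[]
t=7-10: P4@Q0 runs 3, rem=4, quantum used, demote→Q1. Q0=[P2,P3] Q1=[P1,P4] Q2=[]
t=10-12: P2@Q0 runs 2, rem=8, I/O yield, promote→Q0. Q0=[P3,P2] Q1=[P1,P4] Q2=[]
t=12-14: P3@Q0 runs 2, rem=10, I/O yield, promote→Q0. Q0=[P2,P3] Q1=[P1,P4] Q2=[]
t=14-16: P2@Q0 runs 2, rem=6, I/O yield, promote→Q0. Q0=[P3,P2] Q1=[P1,P4] Q2=[]
t=16-18: P3@Q0 runs 2, rem=8, I/O yield, promote→Q0. Q0=[P2,P3] Q1=[P1,P4] Q2=[]
t=18-20: P2@Q0 runs 2, rem=4, I/O yield, promote→Q0. Q0=[P3,P2] Q1=[P1,P4] Q2=[]
t=20-22: P3@Q0 runs 2, rem=6, I/O yield, promote→Q0. Q0=[P2,P3] Q1=[P1,P4] Q2=[]
t=22-24: P2@Q0 runs 2, rem=2, I/O yield, promote→Q0. Q0=[P3,P2] Q1=[P1,P4] Q2=[]
t=24-26: P3@Q0 runs 2, rem=4, I/O yield, promote→Q0. Q0=[P2,P3] Q1=[P1,P4] Q2=[]
t=26-28: P2@Q0 runs 2, rem=0, completes. Q0=[P3] Q1=[P1,P4] Q2=[]
t=28-30: P3@Q0 runs 2, rem=2, I/O yield, promote→Q0. Q0=[P3] Q1=[P1,P4] Q2=[]
t=30-32: P3@Q0 runs 2, rem=0, completes. Q0=[] Q1=[P1,P4] Q2=[]
t=32-36: P1@Q1 runs 4, rem=8, quantum used, demote→Q2. Q0=[] Q1=[P4] Q2=[P1]
t=36-40: P4@Q1 runs 4, rem=0, completes. Q0=[] Q1=[] Q2=[P1]
t=40-48: P1@Q2 runs 8, rem=0, completes. Q0=[] Q1=[] Q2=[]

Answer: P2,P3,P4,P1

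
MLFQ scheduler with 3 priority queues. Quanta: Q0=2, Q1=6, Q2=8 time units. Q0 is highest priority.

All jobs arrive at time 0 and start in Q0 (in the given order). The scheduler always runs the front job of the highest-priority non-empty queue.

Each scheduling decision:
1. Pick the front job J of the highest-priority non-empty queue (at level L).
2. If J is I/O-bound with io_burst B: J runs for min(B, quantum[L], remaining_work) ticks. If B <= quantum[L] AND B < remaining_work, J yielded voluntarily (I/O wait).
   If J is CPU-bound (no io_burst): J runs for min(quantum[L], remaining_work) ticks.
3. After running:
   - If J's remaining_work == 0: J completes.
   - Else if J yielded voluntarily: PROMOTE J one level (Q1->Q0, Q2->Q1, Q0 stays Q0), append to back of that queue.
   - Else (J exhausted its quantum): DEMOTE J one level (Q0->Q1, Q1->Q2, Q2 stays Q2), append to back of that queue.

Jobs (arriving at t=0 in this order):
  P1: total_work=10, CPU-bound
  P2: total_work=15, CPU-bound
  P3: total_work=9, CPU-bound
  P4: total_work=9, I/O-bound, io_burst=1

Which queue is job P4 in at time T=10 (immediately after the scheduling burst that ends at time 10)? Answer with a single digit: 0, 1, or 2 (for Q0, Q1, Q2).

t=0-2: P1@Q0 runs 2, rem=8, quantum used, demote→Q1. Q0=[P2,P3,P4] Q1=[P1] Q2=[]
t=2-4: P2@Q0 runs 2, rem=13, quantum used, demote→Q1. Q0=[P3,P4] Q1=[P1,P2] Q2=[]
t=4-6: P3@Q0 runs 2, rem=7, quantum used, demote→Q1. Q0=[P4] Q1=[P1,P2,P3] Q2=[]
t=6-7: P4@Q0 runs 1, rem=8, I/O yield, promote→Q0. Q0=[P4] Q1=[P1,P2,P3] Q2=[]
t=7-8: P4@Q0 runs 1, rem=7, I/O yield, promote→Q0. Q0=[P4] Q1=[P1,P2,P3] Q2=[]
t=8-9: P4@Q0 runs 1, rem=6, I/O yield, promote→Q0. Q0=[P4] Q1=[P1,P2,P3] Q2=[]
t=9-10: P4@Q0 runs 1, rem=5, I/O yield, promote→Q0. Q0=[P4] Q1=[P1,P2,P3] Q2=[]
t=10-11: P4@Q0 runs 1, rem=4, I/O yield, promote→Q0. Q0=[P4] Q1=[P1,P2,P3] Q2=[]
t=11-12: P4@Q0 runs 1, rem=3, I/O yield, promote→Q0. Q0=[P4] Q1=[P1,P2,P3] Q2=[]
t=12-13: P4@Q0 runs 1, rem=2, I/O yield, promote→Q0. Q0=[P4] Q1=[P1,P2,P3] Q2=[]
t=13-14: P4@Q0 runs 1, rem=1, I/O yield, promote→Q0. Q0=[P4] Q1=[P1,P2,P3] Q2=[]
t=14-15: P4@Q0 runs 1, rem=0, completes. Q0=[] Q1=[P1,P2,P3] Q2=[]
t=15-21: P1@Q1 runs 6, rem=2, quantum used, demote→Q2. Q0=[] Q1=[P2,P3] Q2=[P1]
t=21-27: P2@Q1 runs 6, rem=7, quantum used, demote→Q2. Q0=[] Q1=[P3] Q2=[P1,P2]
t=27-33: P3@Q1 runs 6, rem=1, quantum used, demote→Q2. Q0=[] Q1=[] Q2=[P1,P2,P3]
t=33-35: P1@Q2 runs 2, rem=0, completes. Q0=[] Q1=[] Q2=[P2,P3]
t=35-42: P2@Q2 runs 7, rem=0, completes. Q0=[] Q1=[] Q2=[P3]
t=42-43: P3@Q2 runs 1, rem=0, completes. Q0=[] Q1=[] Q2=[]

Answer: 0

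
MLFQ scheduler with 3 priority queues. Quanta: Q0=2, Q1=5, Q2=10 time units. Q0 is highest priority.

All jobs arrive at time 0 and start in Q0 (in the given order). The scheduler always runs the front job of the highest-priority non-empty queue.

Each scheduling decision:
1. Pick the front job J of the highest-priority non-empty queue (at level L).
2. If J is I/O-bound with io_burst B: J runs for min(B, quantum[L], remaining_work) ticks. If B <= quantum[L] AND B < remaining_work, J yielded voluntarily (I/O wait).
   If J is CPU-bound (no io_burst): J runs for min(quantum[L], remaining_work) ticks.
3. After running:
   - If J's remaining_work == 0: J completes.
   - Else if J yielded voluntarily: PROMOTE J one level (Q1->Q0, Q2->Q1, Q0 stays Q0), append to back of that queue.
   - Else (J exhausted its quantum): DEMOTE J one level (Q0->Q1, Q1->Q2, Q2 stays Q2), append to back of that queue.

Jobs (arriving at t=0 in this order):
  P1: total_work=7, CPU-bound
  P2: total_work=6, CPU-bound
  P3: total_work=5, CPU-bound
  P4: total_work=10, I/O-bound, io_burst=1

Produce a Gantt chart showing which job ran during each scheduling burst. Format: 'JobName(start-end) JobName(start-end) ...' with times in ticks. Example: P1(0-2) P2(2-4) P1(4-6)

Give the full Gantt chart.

Answer: P1(0-2) P2(2-4) P3(4-6) P4(6-7) P4(7-8) P4(8-9) P4(9-10) P4(10-11) P4(11-12) P4(12-13) P4(13-14) P4(14-15) P4(15-16) P1(16-21) P2(21-25) P3(25-28)

Derivation:
t=0-2: P1@Q0 runs 2, rem=5, quantum used, demote→Q1. Q0=[P2,P3,P4] Q1=[P1] Q2=[]
t=2-4: P2@Q0 runs 2, rem=4, quantum used, demote→Q1. Q0=[P3,P4] Q1=[P1,P2] Q2=[]
t=4-6: P3@Q0 runs 2, rem=3, quantum used, demote→Q1. Q0=[P4] Q1=[P1,P2,P3] Q2=[]
t=6-7: P4@Q0 runs 1, rem=9, I/O yield, promote→Q0. Q0=[P4] Q1=[P1,P2,P3] Q2=[]
t=7-8: P4@Q0 runs 1, rem=8, I/O yield, promote→Q0. Q0=[P4] Q1=[P1,P2,P3] Q2=[]
t=8-9: P4@Q0 runs 1, rem=7, I/O yield, promote→Q0. Q0=[P4] Q1=[P1,P2,P3] Q2=[]
t=9-10: P4@Q0 runs 1, rem=6, I/O yield, promote→Q0. Q0=[P4] Q1=[P1,P2,P3] Q2=[]
t=10-11: P4@Q0 runs 1, rem=5, I/O yield, promote→Q0. Q0=[P4] Q1=[P1,P2,P3] Q2=[]
t=11-12: P4@Q0 runs 1, rem=4, I/O yield, promote→Q0. Q0=[P4] Q1=[P1,P2,P3] Q2=[]
t=12-13: P4@Q0 runs 1, rem=3, I/O yield, promote→Q0. Q0=[P4] Q1=[P1,P2,P3] Q2=[]
t=13-14: P4@Q0 runs 1, rem=2, I/O yield, promote→Q0. Q0=[P4] Q1=[P1,P2,P3] Q2=[]
t=14-15: P4@Q0 runs 1, rem=1, I/O yield, promote→Q0. Q0=[P4] Q1=[P1,P2,P3] Q2=[]
t=15-16: P4@Q0 runs 1, rem=0, completes. Q0=[] Q1=[P1,P2,P3] Q2=[]
t=16-21: P1@Q1 runs 5, rem=0, completes. Q0=[] Q1=[P2,P3] Q2=[]
t=21-25: P2@Q1 runs 4, rem=0, completes. Q0=[] Q1=[P3] Q2=[]
t=25-28: P3@Q1 runs 3, rem=0, completes. Q0=[] Q1=[] Q2=[]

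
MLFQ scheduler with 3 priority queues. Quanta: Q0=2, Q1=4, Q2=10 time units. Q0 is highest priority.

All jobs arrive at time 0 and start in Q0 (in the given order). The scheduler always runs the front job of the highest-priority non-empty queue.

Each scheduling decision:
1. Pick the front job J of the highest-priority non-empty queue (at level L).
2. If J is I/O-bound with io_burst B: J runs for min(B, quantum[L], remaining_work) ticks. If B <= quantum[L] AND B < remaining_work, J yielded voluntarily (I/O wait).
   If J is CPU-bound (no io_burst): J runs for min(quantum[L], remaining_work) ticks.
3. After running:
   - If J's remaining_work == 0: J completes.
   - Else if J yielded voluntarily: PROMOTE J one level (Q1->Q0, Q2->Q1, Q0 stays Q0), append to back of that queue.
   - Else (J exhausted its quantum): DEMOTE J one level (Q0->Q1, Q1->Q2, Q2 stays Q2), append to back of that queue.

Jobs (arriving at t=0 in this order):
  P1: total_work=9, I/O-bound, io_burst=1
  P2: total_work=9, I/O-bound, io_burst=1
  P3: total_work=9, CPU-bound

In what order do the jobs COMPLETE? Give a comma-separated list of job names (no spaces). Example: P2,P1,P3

Answer: P1,P2,P3

Derivation:
t=0-1: P1@Q0 runs 1, rem=8, I/O yield, promote→Q0. Q0=[P2,P3,P1] Q1=[] Q2=[]
t=1-2: P2@Q0 runs 1, rem=8, I/O yield, promote→Q0. Q0=[P3,P1,P2] Q1=[] Q2=[]
t=2-4: P3@Q0 runs 2, rem=7, quantum used, demote→Q1. Q0=[P1,P2] Q1=[P3] Q2=[]
t=4-5: P1@Q0 runs 1, rem=7, I/O yield, promote→Q0. Q0=[P2,P1] Q1=[P3] Q2=[]
t=5-6: P2@Q0 runs 1, rem=7, I/O yield, promote→Q0. Q0=[P1,P2] Q1=[P3] Q2=[]
t=6-7: P1@Q0 runs 1, rem=6, I/O yield, promote→Q0. Q0=[P2,P1] Q1=[P3] Q2=[]
t=7-8: P2@Q0 runs 1, rem=6, I/O yield, promote→Q0. Q0=[P1,P2] Q1=[P3] Q2=[]
t=8-9: P1@Q0 runs 1, rem=5, I/O yield, promote→Q0. Q0=[P2,P1] Q1=[P3] Q2=[]
t=9-10: P2@Q0 runs 1, rem=5, I/O yield, promote→Q0. Q0=[P1,P2] Q1=[P3] Q2=[]
t=10-11: P1@Q0 runs 1, rem=4, I/O yield, promote→Q0. Q0=[P2,P1] Q1=[P3] Q2=[]
t=11-12: P2@Q0 runs 1, rem=4, I/O yield, promote→Q0. Q0=[P1,P2] Q1=[P3] Q2=[]
t=12-13: P1@Q0 runs 1, rem=3, I/O yield, promote→Q0. Q0=[P2,P1] Q1=[P3] Q2=[]
t=13-14: P2@Q0 runs 1, rem=3, I/O yield, promote→Q0. Q0=[P1,P2] Q1=[P3] Q2=[]
t=14-15: P1@Q0 runs 1, rem=2, I/O yield, promote→Q0. Q0=[P2,P1] Q1=[P3] Q2=[]
t=15-16: P2@Q0 runs 1, rem=2, I/O yield, promote→Q0. Q0=[P1,P2] Q1=[P3] Q2=[]
t=16-17: P1@Q0 runs 1, rem=1, I/O yield, promote→Q0. Q0=[P2,P1] Q1=[P3] Q2=[]
t=17-18: P2@Q0 runs 1, rem=1, I/O yield, promote→Q0. Q0=[P1,P2] Q1=[P3] Q2=[]
t=18-19: P1@Q0 runs 1, rem=0, completes. Q0=[P2] Q1=[P3] Q2=[]
t=19-20: P2@Q0 runs 1, rem=0, completes. Q0=[] Q1=[P3] Q2=[]
t=20-24: P3@Q1 runs 4, rem=3, quantum used, demote→Q2. Q0=[] Q1=[] Q2=[P3]
t=24-27: P3@Q2 runs 3, rem=0, completes. Q0=[] Q1=[] Q2=[]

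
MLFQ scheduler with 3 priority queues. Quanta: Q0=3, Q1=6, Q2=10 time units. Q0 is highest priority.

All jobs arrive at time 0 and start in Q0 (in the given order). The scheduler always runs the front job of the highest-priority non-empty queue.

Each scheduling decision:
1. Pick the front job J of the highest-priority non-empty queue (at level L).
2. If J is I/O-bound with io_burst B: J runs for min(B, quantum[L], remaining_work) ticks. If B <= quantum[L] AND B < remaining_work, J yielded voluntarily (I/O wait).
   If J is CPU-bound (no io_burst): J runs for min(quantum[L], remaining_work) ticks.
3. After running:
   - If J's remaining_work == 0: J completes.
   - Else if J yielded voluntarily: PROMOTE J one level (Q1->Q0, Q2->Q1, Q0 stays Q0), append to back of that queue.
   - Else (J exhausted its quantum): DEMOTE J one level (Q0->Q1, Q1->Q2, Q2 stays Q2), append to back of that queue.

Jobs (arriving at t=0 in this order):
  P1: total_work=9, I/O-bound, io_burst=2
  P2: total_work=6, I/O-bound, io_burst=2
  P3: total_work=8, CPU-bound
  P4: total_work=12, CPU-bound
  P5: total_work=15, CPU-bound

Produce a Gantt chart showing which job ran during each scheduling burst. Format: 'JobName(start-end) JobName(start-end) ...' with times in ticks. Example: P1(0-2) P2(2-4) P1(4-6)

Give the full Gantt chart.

t=0-2: P1@Q0 runs 2, rem=7, I/O yield, promote→Q0. Q0=[P2,P3,P4,P5,P1] Q1=[] Q2=[]
t=2-4: P2@Q0 runs 2, rem=4, I/O yield, promote→Q0. Q0=[P3,P4,P5,P1,P2] Q1=[] Q2=[]
t=4-7: P3@Q0 runs 3, rem=5, quantum used, demote→Q1. Q0=[P4,P5,P1,P2] Q1=[P3] Q2=[]
t=7-10: P4@Q0 runs 3, rem=9, quantum used, demote→Q1. Q0=[P5,P1,P2] Q1=[P3,P4] Q2=[]
t=10-13: P5@Q0 runs 3, rem=12, quantum used, demote→Q1. Q0=[P1,P2] Q1=[P3,P4,P5] Q2=[]
t=13-15: P1@Q0 runs 2, rem=5, I/O yield, promote→Q0. Q0=[P2,P1] Q1=[P3,P4,P5] Q2=[]
t=15-17: P2@Q0 runs 2, rem=2, I/O yield, promote→Q0. Q0=[P1,P2] Q1=[P3,P4,P5] Q2=[]
t=17-19: P1@Q0 runs 2, rem=3, I/O yield, promote→Q0. Q0=[P2,P1] Q1=[P3,P4,P5] Q2=[]
t=19-21: P2@Q0 runs 2, rem=0, completes. Q0=[P1] Q1=[P3,P4,P5] Q2=[]
t=21-23: P1@Q0 runs 2, rem=1, I/O yield, promote→Q0. Q0=[P1] Q1=[P3,P4,P5] Q2=[]
t=23-24: P1@Q0 runs 1, rem=0, completes. Q0=[] Q1=[P3,P4,P5] Q2=[]
t=24-29: P3@Q1 runs 5, rem=0, completes. Q0=[] Q1=[P4,P5] Q2=[]
t=29-35: P4@Q1 runs 6, rem=3, quantum used, demote→Q2. Q0=[] Q1=[P5] Q2=[P4]
t=35-41: P5@Q1 runs 6, rem=6, quantum used, demote→Q2. Q0=[] Q1=[] Q2=[P4,P5]
t=41-44: P4@Q2 runs 3, rem=0, completes. Q0=[] Q1=[] Q2=[P5]
t=44-50: P5@Q2 runs 6, rem=0, completes. Q0=[] Q1=[] Q2=[]

Answer: P1(0-2) P2(2-4) P3(4-7) P4(7-10) P5(10-13) P1(13-15) P2(15-17) P1(17-19) P2(19-21) P1(21-23) P1(23-24) P3(24-29) P4(29-35) P5(35-41) P4(41-44) P5(44-50)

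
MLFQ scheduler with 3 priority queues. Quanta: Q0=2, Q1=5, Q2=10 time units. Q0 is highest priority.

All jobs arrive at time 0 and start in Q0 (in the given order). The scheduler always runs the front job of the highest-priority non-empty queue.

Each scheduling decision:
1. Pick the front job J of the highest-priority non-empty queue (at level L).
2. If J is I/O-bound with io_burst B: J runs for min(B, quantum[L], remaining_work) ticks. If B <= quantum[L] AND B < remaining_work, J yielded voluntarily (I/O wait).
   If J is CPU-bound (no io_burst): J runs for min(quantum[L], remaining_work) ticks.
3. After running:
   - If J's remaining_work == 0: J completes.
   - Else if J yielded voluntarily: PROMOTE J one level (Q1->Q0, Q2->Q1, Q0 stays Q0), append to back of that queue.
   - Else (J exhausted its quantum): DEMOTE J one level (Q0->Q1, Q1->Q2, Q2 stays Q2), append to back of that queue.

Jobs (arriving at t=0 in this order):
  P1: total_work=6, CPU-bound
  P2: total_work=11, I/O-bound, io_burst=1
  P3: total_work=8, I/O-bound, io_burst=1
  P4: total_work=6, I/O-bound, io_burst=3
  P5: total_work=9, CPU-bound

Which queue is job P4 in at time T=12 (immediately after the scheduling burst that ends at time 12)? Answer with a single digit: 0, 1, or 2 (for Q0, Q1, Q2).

t=0-2: P1@Q0 runs 2, rem=4, quantum used, demote→Q1. Q0=[P2,P3,P4,P5] Q1=[P1] Q2=[]
t=2-3: P2@Q0 runs 1, rem=10, I/O yield, promote→Q0. Q0=[P3,P4,P5,P2] Q1=[P1] Q2=[]
t=3-4: P3@Q0 runs 1, rem=7, I/O yield, promote→Q0. Q0=[P4,P5,P2,P3] Q1=[P1] Q2=[]
t=4-6: P4@Q0 runs 2, rem=4, quantum used, demote→Q1. Q0=[P5,P2,P3] Q1=[P1,P4] Q2=[]
t=6-8: P5@Q0 runs 2, rem=7, quantum used, demote→Q1. Q0=[P2,P3] Q1=[P1,P4,P5] Q2=[]
t=8-9: P2@Q0 runs 1, rem=9, I/O yield, promote→Q0. Q0=[P3,P2] Q1=[P1,P4,P5] Q2=[]
t=9-10: P3@Q0 runs 1, rem=6, I/O yield, promote→Q0. Q0=[P2,P3] Q1=[P1,P4,P5] Q2=[]
t=10-11: P2@Q0 runs 1, rem=8, I/O yield, promote→Q0. Q0=[P3,P2] Q1=[P1,P4,P5] Q2=[]
t=11-12: P3@Q0 runs 1, rem=5, I/O yield, promote→Q0. Q0=[P2,P3] Q1=[P1,P4,P5] Q2=[]
t=12-13: P2@Q0 runs 1, rem=7, I/O yield, promote→Q0. Q0=[P3,P2] Q1=[P1,P4,P5] Q2=[]
t=13-14: P3@Q0 runs 1, rem=4, I/O yield, promote→Q0. Q0=[P2,P3] Q1=[P1,P4,P5] Q2=[]
t=14-15: P2@Q0 runs 1, rem=6, I/O yield, promote→Q0. Q0=[P3,P2] Q1=[P1,P4,P5] Q2=[]
t=15-16: P3@Q0 runs 1, rem=3, I/O yield, promote→Q0. Q0=[P2,P3] Q1=[P1,P4,P5] Q2=[]
t=16-17: P2@Q0 runs 1, rem=5, I/O yield, promote→Q0. Q0=[P3,P2] Q1=[P1,P4,P5] Q2=[]
t=17-18: P3@Q0 runs 1, rem=2, I/O yield, promote→Q0. Q0=[P2,P3] Q1=[P1,P4,P5] Q2=[]
t=18-19: P2@Q0 runs 1, rem=4, I/O yield, promote→Q0. Q0=[P3,P2] Q1=[P1,P4,P5] Q2=[]
t=19-20: P3@Q0 runs 1, rem=1, I/O yield, promote→Q0. Q0=[P2,P3] Q1=[P1,P4,P5] Q2=[]
t=20-21: P2@Q0 runs 1, rem=3, I/O yield, promote→Q0. Q0=[P3,P2] Q1=[P1,P4,P5] Q2=[]
t=21-22: P3@Q0 runs 1, rem=0, completes. Q0=[P2] Q1=[P1,P4,P5] Q2=[]
t=22-23: P2@Q0 runs 1, rem=2, I/O yield, promote→Q0. Q0=[P2] Q1=[P1,P4,P5] Q2=[]
t=23-24: P2@Q0 runs 1, rem=1, I/O yield, promote→Q0. Q0=[P2] Q1=[P1,P4,P5] Q2=[]
t=24-25: P2@Q0 runs 1, rem=0, completes. Q0=[] Q1=[P1,P4,P5] Q2=[]
t=25-29: P1@Q1 runs 4, rem=0, completes. Q0=[] Q1=[P4,P5] Q2=[]
t=29-32: P4@Q1 runs 3, rem=1, I/O yield, promote→Q0. Q0=[P4] Q1=[P5] Q2=[]
t=32-33: P4@Q0 runs 1, rem=0, completes. Q0=[] Q1=[P5] Q2=[]
t=33-38: P5@Q1 runs 5, rem=2, quantum used, demote→Q2. Q0=[] Q1=[] Q2=[P5]
t=38-40: P5@Q2 runs 2, rem=0, completes. Q0=[] Q1=[] Q2=[]

Answer: 1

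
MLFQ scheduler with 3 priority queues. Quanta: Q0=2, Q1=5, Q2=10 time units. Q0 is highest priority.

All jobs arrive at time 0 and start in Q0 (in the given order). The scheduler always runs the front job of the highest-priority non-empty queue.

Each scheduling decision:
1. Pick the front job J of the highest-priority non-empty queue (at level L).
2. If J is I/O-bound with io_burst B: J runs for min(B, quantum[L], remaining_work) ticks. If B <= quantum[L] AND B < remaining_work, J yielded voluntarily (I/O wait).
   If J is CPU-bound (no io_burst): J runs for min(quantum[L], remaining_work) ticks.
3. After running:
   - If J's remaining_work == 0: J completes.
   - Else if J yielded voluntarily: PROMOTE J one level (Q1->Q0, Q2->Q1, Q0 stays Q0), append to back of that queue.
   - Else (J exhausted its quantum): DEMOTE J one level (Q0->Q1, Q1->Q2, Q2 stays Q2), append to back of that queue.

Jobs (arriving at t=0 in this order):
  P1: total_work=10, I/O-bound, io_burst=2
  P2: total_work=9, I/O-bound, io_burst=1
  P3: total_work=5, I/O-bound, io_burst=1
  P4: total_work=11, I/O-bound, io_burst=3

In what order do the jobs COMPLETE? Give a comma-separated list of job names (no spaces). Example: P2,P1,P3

Answer: P1,P3,P2,P4

Derivation:
t=0-2: P1@Q0 runs 2, rem=8, I/O yield, promote→Q0. Q0=[P2,P3,P4,P1] Q1=[] Q2=[]
t=2-3: P2@Q0 runs 1, rem=8, I/O yield, promote→Q0. Q0=[P3,P4,P1,P2] Q1=[] Q2=[]
t=3-4: P3@Q0 runs 1, rem=4, I/O yield, promote→Q0. Q0=[P4,P1,P2,P3] Q1=[] Q2=[]
t=4-6: P4@Q0 runs 2, rem=9, quantum used, demote→Q1. Q0=[P1,P2,P3] Q1=[P4] Q2=[]
t=6-8: P1@Q0 runs 2, rem=6, I/O yield, promote→Q0. Q0=[P2,P3,P1] Q1=[P4] Q2=[]
t=8-9: P2@Q0 runs 1, rem=7, I/O yield, promote→Q0. Q0=[P3,P1,P2] Q1=[P4] Q2=[]
t=9-10: P3@Q0 runs 1, rem=3, I/O yield, promote→Q0. Q0=[P1,P2,P3] Q1=[P4] Q2=[]
t=10-12: P1@Q0 runs 2, rem=4, I/O yield, promote→Q0. Q0=[P2,P3,P1] Q1=[P4] Q2=[]
t=12-13: P2@Q0 runs 1, rem=6, I/O yield, promote→Q0. Q0=[P3,P1,P2] Q1=[P4] Q2=[]
t=13-14: P3@Q0 runs 1, rem=2, I/O yield, promote→Q0. Q0=[P1,P2,P3] Q1=[P4] Q2=[]
t=14-16: P1@Q0 runs 2, rem=2, I/O yield, promote→Q0. Q0=[P2,P3,P1] Q1=[P4] Q2=[]
t=16-17: P2@Q0 runs 1, rem=5, I/O yield, promote→Q0. Q0=[P3,P1,P2] Q1=[P4] Q2=[]
t=17-18: P3@Q0 runs 1, rem=1, I/O yield, promote→Q0. Q0=[P1,P2,P3] Q1=[P4] Q2=[]
t=18-20: P1@Q0 runs 2, rem=0, completes. Q0=[P2,P3] Q1=[P4] Q2=[]
t=20-21: P2@Q0 runs 1, rem=4, I/O yield, promote→Q0. Q0=[P3,P2] Q1=[P4] Q2=[]
t=21-22: P3@Q0 runs 1, rem=0, completes. Q0=[P2] Q1=[P4] Q2=[]
t=22-23: P2@Q0 runs 1, rem=3, I/O yield, promote→Q0. Q0=[P2] Q1=[P4] Q2=[]
t=23-24: P2@Q0 runs 1, rem=2, I/O yield, promote→Q0. Q0=[P2] Q1=[P4] Q2=[]
t=24-25: P2@Q0 runs 1, rem=1, I/O yield, promote→Q0. Q0=[P2] Q1=[P4] Q2=[]
t=25-26: P2@Q0 runs 1, rem=0, completes. Q0=[] Q1=[P4] Q2=[]
t=26-29: P4@Q1 runs 3, rem=6, I/O yield, promote→Q0. Q0=[P4] Q1=[] Q2=[]
t=29-31: P4@Q0 runs 2, rem=4, quantum used, demote→Q1. Q0=[] Q1=[P4] Q2=[]
t=31-34: P4@Q1 runs 3, rem=1, I/O yield, promote→Q0. Q0=[P4] Q1=[] Q2=[]
t=34-35: P4@Q0 runs 1, rem=0, completes. Q0=[] Q1=[] Q2=[]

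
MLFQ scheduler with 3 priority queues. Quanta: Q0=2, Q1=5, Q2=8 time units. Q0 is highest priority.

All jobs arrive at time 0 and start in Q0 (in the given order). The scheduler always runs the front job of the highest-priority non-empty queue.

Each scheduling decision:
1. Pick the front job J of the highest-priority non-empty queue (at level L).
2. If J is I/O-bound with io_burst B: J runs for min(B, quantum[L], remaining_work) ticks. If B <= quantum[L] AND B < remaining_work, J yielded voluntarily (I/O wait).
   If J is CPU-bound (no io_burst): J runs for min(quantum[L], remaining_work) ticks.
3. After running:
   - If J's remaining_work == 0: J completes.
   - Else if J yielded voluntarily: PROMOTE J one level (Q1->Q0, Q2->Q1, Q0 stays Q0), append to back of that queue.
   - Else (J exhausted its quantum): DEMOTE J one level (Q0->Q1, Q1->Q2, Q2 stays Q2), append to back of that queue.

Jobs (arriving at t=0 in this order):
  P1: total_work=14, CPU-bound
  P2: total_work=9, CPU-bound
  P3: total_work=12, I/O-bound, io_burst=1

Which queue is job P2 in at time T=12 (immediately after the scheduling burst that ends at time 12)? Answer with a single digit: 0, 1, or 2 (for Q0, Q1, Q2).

t=0-2: P1@Q0 runs 2, rem=12, quantum used, demote→Q1. Q0=[P2,P3] Q1=[P1] Q2=[]
t=2-4: P2@Q0 runs 2, rem=7, quantum used, demote→Q1. Q0=[P3] Q1=[P1,P2] Q2=[]
t=4-5: P3@Q0 runs 1, rem=11, I/O yield, promote→Q0. Q0=[P3] Q1=[P1,P2] Q2=[]
t=5-6: P3@Q0 runs 1, rem=10, I/O yield, promote→Q0. Q0=[P3] Q1=[P1,P2] Q2=[]
t=6-7: P3@Q0 runs 1, rem=9, I/O yield, promote→Q0. Q0=[P3] Q1=[P1,P2] Q2=[]
t=7-8: P3@Q0 runs 1, rem=8, I/O yield, promote→Q0. Q0=[P3] Q1=[P1,P2] Q2=[]
t=8-9: P3@Q0 runs 1, rem=7, I/O yield, promote→Q0. Q0=[P3] Q1=[P1,P2] Q2=[]
t=9-10: P3@Q0 runs 1, rem=6, I/O yield, promote→Q0. Q0=[P3] Q1=[P1,P2] Q2=[]
t=10-11: P3@Q0 runs 1, rem=5, I/O yield, promote→Q0. Q0=[P3] Q1=[P1,P2] Q2=[]
t=11-12: P3@Q0 runs 1, rem=4, I/O yield, promote→Q0. Q0=[P3] Q1=[P1,P2] Q2=[]
t=12-13: P3@Q0 runs 1, rem=3, I/O yield, promote→Q0. Q0=[P3] Q1=[P1,P2] Q2=[]
t=13-14: P3@Q0 runs 1, rem=2, I/O yield, promote→Q0. Q0=[P3] Q1=[P1,P2] Q2=[]
t=14-15: P3@Q0 runs 1, rem=1, I/O yield, promote→Q0. Q0=[P3] Q1=[P1,P2] Q2=[]
t=15-16: P3@Q0 runs 1, rem=0, completes. Q0=[] Q1=[P1,P2] Q2=[]
t=16-21: P1@Q1 runs 5, rem=7, quantum used, demote→Q2. Q0=[] Q1=[P2] Q2=[P1]
t=21-26: P2@Q1 runs 5, rem=2, quantum used, demote→Q2. Q0=[] Q1=[] Q2=[P1,P2]
t=26-33: P1@Q2 runs 7, rem=0, completes. Q0=[] Q1=[] Q2=[P2]
t=33-35: P2@Q2 runs 2, rem=0, completes. Q0=[] Q1=[] Q2=[]

Answer: 1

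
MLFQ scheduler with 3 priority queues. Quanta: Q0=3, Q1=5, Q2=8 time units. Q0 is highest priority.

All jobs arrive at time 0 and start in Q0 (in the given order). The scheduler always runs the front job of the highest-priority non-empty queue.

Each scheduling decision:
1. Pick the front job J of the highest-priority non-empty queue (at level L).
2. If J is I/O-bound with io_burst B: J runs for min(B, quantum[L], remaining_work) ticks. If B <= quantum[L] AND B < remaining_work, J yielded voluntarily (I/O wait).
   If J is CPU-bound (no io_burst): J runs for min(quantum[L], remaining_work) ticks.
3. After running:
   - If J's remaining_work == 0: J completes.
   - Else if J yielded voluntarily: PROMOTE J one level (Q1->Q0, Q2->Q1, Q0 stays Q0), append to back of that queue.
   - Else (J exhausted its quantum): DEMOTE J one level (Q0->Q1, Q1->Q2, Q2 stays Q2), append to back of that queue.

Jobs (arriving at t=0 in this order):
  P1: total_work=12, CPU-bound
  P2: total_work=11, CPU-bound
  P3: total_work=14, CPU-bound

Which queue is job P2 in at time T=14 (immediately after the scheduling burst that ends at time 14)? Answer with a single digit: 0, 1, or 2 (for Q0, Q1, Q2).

t=0-3: P1@Q0 runs 3, rem=9, quantum used, demote→Q1. Q0=[P2,P3] Q1=[P1] Q2=[]
t=3-6: P2@Q0 runs 3, rem=8, quantum used, demote→Q1. Q0=[P3] Q1=[P1,P2] Q2=[]
t=6-9: P3@Q0 runs 3, rem=11, quantum used, demote→Q1. Q0=[] Q1=[P1,P2,P3] Q2=[]
t=9-14: P1@Q1 runs 5, rem=4, quantum used, demote→Q2. Q0=[] Q1=[P2,P3] Q2=[P1]
t=14-19: P2@Q1 runs 5, rem=3, quantum used, demote→Q2. Q0=[] Q1=[P3] Q2=[P1,P2]
t=19-24: P3@Q1 runs 5, rem=6, quantum used, demote→Q2. Q0=[] Q1=[] Q2=[P1,P2,P3]
t=24-28: P1@Q2 runs 4, rem=0, completes. Q0=[] Q1=[] Q2=[P2,P3]
t=28-31: P2@Q2 runs 3, rem=0, completes. Q0=[] Q1=[] Q2=[P3]
t=31-37: P3@Q2 runs 6, rem=0, completes. Q0=[] Q1=[] Q2=[]

Answer: 1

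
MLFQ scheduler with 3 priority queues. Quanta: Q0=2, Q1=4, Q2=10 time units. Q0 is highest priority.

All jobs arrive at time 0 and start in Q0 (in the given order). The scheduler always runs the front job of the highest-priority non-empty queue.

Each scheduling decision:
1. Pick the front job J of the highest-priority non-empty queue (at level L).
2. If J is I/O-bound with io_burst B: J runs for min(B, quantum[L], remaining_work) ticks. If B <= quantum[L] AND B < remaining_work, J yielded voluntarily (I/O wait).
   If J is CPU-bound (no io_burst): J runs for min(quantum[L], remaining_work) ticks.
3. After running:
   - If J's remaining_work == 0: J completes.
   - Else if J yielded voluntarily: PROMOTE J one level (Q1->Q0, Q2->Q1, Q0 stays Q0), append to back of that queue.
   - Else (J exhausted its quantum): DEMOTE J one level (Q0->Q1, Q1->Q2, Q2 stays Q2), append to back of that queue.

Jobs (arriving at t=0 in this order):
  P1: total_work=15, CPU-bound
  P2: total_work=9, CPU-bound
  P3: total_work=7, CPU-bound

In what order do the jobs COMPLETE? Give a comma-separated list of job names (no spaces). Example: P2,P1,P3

Answer: P1,P2,P3

Derivation:
t=0-2: P1@Q0 runs 2, rem=13, quantum used, demote→Q1. Q0=[P2,P3] Q1=[P1] Q2=[]
t=2-4: P2@Q0 runs 2, rem=7, quantum used, demote→Q1. Q0=[P3] Q1=[P1,P2] Q2=[]
t=4-6: P3@Q0 runs 2, rem=5, quantum used, demote→Q1. Q0=[] Q1=[P1,P2,P3] Q2=[]
t=6-10: P1@Q1 runs 4, rem=9, quantum used, demote→Q2. Q0=[] Q1=[P2,P3] Q2=[P1]
t=10-14: P2@Q1 runs 4, rem=3, quantum used, demote→Q2. Q0=[] Q1=[P3] Q2=[P1,P2]
t=14-18: P3@Q1 runs 4, rem=1, quantum used, demote→Q2. Q0=[] Q1=[] Q2=[P1,P2,P3]
t=18-27: P1@Q2 runs 9, rem=0, completes. Q0=[] Q1=[] Q2=[P2,P3]
t=27-30: P2@Q2 runs 3, rem=0, completes. Q0=[] Q1=[] Q2=[P3]
t=30-31: P3@Q2 runs 1, rem=0, completes. Q0=[] Q1=[] Q2=[]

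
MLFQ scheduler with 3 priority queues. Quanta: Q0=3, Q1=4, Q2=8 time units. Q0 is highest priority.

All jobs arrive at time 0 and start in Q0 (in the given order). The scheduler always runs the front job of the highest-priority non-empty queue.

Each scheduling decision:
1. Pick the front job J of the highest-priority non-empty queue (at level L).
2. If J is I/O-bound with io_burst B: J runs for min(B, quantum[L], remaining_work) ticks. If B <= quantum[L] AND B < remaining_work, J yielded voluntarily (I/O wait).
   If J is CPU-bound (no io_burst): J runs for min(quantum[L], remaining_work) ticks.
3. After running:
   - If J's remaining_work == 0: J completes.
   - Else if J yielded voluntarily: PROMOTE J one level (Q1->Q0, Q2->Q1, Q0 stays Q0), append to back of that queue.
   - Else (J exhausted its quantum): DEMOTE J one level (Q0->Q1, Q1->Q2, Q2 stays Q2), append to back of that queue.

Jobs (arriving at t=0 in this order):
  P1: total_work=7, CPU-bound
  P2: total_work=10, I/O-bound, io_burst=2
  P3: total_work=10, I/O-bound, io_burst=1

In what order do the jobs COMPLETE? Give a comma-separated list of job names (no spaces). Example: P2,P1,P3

Answer: P2,P3,P1

Derivation:
t=0-3: P1@Q0 runs 3, rem=4, quantum used, demote→Q1. Q0=[P2,P3] Q1=[P1] Q2=[]
t=3-5: P2@Q0 runs 2, rem=8, I/O yield, promote→Q0. Q0=[P3,P2] Q1=[P1] Q2=[]
t=5-6: P3@Q0 runs 1, rem=9, I/O yield, promote→Q0. Q0=[P2,P3] Q1=[P1] Q2=[]
t=6-8: P2@Q0 runs 2, rem=6, I/O yield, promote→Q0. Q0=[P3,P2] Q1=[P1] Q2=[]
t=8-9: P3@Q0 runs 1, rem=8, I/O yield, promote→Q0. Q0=[P2,P3] Q1=[P1] Q2=[]
t=9-11: P2@Q0 runs 2, rem=4, I/O yield, promote→Q0. Q0=[P3,P2] Q1=[P1] Q2=[]
t=11-12: P3@Q0 runs 1, rem=7, I/O yield, promote→Q0. Q0=[P2,P3] Q1=[P1] Q2=[]
t=12-14: P2@Q0 runs 2, rem=2, I/O yield, promote→Q0. Q0=[P3,P2] Q1=[P1] Q2=[]
t=14-15: P3@Q0 runs 1, rem=6, I/O yield, promote→Q0. Q0=[P2,P3] Q1=[P1] Q2=[]
t=15-17: P2@Q0 runs 2, rem=0, completes. Q0=[P3] Q1=[P1] Q2=[]
t=17-18: P3@Q0 runs 1, rem=5, I/O yield, promote→Q0. Q0=[P3] Q1=[P1] Q2=[]
t=18-19: P3@Q0 runs 1, rem=4, I/O yield, promote→Q0. Q0=[P3] Q1=[P1] Q2=[]
t=19-20: P3@Q0 runs 1, rem=3, I/O yield, promote→Q0. Q0=[P3] Q1=[P1] Q2=[]
t=20-21: P3@Q0 runs 1, rem=2, I/O yield, promote→Q0. Q0=[P3] Q1=[P1] Q2=[]
t=21-22: P3@Q0 runs 1, rem=1, I/O yield, promote→Q0. Q0=[P3] Q1=[P1] Q2=[]
t=22-23: P3@Q0 runs 1, rem=0, completes. Q0=[] Q1=[P1] Q2=[]
t=23-27: P1@Q1 runs 4, rem=0, completes. Q0=[] Q1=[] Q2=[]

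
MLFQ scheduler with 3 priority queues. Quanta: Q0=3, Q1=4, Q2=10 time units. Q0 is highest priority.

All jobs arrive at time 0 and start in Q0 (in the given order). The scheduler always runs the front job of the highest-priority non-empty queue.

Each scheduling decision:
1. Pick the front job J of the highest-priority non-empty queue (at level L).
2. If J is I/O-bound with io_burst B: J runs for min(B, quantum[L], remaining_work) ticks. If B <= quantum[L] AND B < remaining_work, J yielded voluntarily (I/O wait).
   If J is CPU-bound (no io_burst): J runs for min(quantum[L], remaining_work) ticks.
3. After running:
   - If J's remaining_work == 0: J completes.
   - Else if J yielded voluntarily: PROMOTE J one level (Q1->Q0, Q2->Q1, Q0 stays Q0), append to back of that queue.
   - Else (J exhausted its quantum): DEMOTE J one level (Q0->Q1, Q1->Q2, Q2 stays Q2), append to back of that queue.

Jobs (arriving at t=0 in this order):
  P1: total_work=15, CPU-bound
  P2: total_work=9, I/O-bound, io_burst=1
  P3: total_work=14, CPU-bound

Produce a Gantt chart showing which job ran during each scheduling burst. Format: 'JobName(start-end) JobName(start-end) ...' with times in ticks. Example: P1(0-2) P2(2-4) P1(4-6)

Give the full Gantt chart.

Answer: P1(0-3) P2(3-4) P3(4-7) P2(7-8) P2(8-9) P2(9-10) P2(10-11) P2(11-12) P2(12-13) P2(13-14) P2(14-15) P1(15-19) P3(19-23) P1(23-31) P3(31-38)

Derivation:
t=0-3: P1@Q0 runs 3, rem=12, quantum used, demote→Q1. Q0=[P2,P3] Q1=[P1] Q2=[]
t=3-4: P2@Q0 runs 1, rem=8, I/O yield, promote→Q0. Q0=[P3,P2] Q1=[P1] Q2=[]
t=4-7: P3@Q0 runs 3, rem=11, quantum used, demote→Q1. Q0=[P2] Q1=[P1,P3] Q2=[]
t=7-8: P2@Q0 runs 1, rem=7, I/O yield, promote→Q0. Q0=[P2] Q1=[P1,P3] Q2=[]
t=8-9: P2@Q0 runs 1, rem=6, I/O yield, promote→Q0. Q0=[P2] Q1=[P1,P3] Q2=[]
t=9-10: P2@Q0 runs 1, rem=5, I/O yield, promote→Q0. Q0=[P2] Q1=[P1,P3] Q2=[]
t=10-11: P2@Q0 runs 1, rem=4, I/O yield, promote→Q0. Q0=[P2] Q1=[P1,P3] Q2=[]
t=11-12: P2@Q0 runs 1, rem=3, I/O yield, promote→Q0. Q0=[P2] Q1=[P1,P3] Q2=[]
t=12-13: P2@Q0 runs 1, rem=2, I/O yield, promote→Q0. Q0=[P2] Q1=[P1,P3] Q2=[]
t=13-14: P2@Q0 runs 1, rem=1, I/O yield, promote→Q0. Q0=[P2] Q1=[P1,P3] Q2=[]
t=14-15: P2@Q0 runs 1, rem=0, completes. Q0=[] Q1=[P1,P3] Q2=[]
t=15-19: P1@Q1 runs 4, rem=8, quantum used, demote→Q2. Q0=[] Q1=[P3] Q2=[P1]
t=19-23: P3@Q1 runs 4, rem=7, quantum used, demote→Q2. Q0=[] Q1=[] Q2=[P1,P3]
t=23-31: P1@Q2 runs 8, rem=0, completes. Q0=[] Q1=[] Q2=[P3]
t=31-38: P3@Q2 runs 7, rem=0, completes. Q0=[] Q1=[] Q2=[]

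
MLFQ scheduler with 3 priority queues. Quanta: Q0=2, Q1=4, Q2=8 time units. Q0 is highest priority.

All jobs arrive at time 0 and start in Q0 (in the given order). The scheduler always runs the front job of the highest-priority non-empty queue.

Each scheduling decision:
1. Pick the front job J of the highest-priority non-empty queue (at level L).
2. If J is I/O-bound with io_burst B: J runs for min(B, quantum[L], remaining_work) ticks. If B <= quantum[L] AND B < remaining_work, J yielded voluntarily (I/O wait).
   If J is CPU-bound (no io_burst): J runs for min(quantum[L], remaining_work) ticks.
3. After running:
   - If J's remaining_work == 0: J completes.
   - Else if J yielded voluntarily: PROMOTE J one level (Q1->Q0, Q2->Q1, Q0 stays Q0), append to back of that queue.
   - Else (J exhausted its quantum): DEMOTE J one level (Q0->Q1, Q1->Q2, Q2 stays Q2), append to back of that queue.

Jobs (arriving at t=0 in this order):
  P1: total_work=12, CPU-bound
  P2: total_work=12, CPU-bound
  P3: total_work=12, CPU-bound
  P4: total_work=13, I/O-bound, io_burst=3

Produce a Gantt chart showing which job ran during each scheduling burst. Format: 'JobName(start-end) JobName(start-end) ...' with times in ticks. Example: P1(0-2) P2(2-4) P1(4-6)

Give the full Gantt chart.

t=0-2: P1@Q0 runs 2, rem=10, quantum used, demote→Q1. Q0=[P2,P3,P4] Q1=[P1] Q2=[]
t=2-4: P2@Q0 runs 2, rem=10, quantum used, demote→Q1. Q0=[P3,P4] Q1=[P1,P2] Q2=[]
t=4-6: P3@Q0 runs 2, rem=10, quantum used, demote→Q1. Q0=[P4] Q1=[P1,P2,P3] Q2=[]
t=6-8: P4@Q0 runs 2, rem=11, quantum used, demote→Q1. Q0=[] Q1=[P1,P2,P3,P4] Q2=[]
t=8-12: P1@Q1 runs 4, rem=6, quantum used, demote→Q2. Q0=[] Q1=[P2,P3,P4] Q2=[P1]
t=12-16: P2@Q1 runs 4, rem=6, quantum used, demote→Q2. Q0=[] Q1=[P3,P4] Q2=[P1,P2]
t=16-20: P3@Q1 runs 4, rem=6, quantum used, demote→Q2. Q0=[] Q1=[P4] Q2=[P1,P2,P3]
t=20-23: P4@Q1 runs 3, rem=8, I/O yield, promote→Q0. Q0=[P4] Q1=[] Q2=[P1,P2,P3]
t=23-25: P4@Q0 runs 2, rem=6, quantum used, demote→Q1. Q0=[] Q1=[P4] Q2=[P1,P2,P3]
t=25-28: P4@Q1 runs 3, rem=3, I/O yield, promote→Q0. Q0=[P4] Q1=[] Q2=[P1,P2,P3]
t=28-30: P4@Q0 runs 2, rem=1, quantum used, demote→Q1. Q0=[] Q1=[P4] Q2=[P1,P2,P3]
t=30-31: P4@Q1 runs 1, rem=0, completes. Q0=[] Q1=[] Q2=[P1,P2,P3]
t=31-37: P1@Q2 runs 6, rem=0, completes. Q0=[] Q1=[] Q2=[P2,P3]
t=37-43: P2@Q2 runs 6, rem=0, completes. Q0=[] Q1=[] Q2=[P3]
t=43-49: P3@Q2 runs 6, rem=0, completes. Q0=[] Q1=[] Q2=[]

Answer: P1(0-2) P2(2-4) P3(4-6) P4(6-8) P1(8-12) P2(12-16) P3(16-20) P4(20-23) P4(23-25) P4(25-28) P4(28-30) P4(30-31) P1(31-37) P2(37-43) P3(43-49)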